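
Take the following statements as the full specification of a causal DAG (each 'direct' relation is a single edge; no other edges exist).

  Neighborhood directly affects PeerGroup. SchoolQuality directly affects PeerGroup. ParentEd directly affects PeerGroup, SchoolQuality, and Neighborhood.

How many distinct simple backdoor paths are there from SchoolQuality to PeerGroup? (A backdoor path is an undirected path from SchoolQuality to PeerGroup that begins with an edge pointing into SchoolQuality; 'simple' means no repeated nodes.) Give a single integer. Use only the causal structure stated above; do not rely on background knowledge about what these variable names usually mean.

2

A backdoor path from SchoolQuality to PeerGroup is any simple undirected path whose first edge points into SchoolQuality (i.e. leaves SchoolQuality via a parent).
Parents of SchoolQuality: {ParentEd}.
Enumerating:
  P1: SchoolQuality <- ParentEd -> Neighborhood -> PeerGroup
  P2: SchoolQuality <- ParentEd -> PeerGroup
That exhausts the simple backdoor paths. Count: 2.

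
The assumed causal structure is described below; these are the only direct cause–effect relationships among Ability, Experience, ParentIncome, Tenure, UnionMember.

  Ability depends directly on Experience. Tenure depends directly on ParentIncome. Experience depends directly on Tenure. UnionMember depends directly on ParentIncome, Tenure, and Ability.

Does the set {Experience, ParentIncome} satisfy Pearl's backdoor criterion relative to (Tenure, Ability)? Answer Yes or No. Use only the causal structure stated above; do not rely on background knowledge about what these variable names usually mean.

No

Backdoor paths from Tenure to Ability (paths whose first edge points into Tenure):
  P1: Tenure <- ParentIncome -> UnionMember <- Ability
Condition 1 (no descendant of Tenure in the set): FAILS — Experience is a descendant of Tenure.
Condition 2 (every backdoor path blocked by {Experience, ParentIncome}):
  P1: blocked at fork node ParentIncome ∈ conditioning set.
{Experience, ParentIncome} does not satisfy the backdoor criterion.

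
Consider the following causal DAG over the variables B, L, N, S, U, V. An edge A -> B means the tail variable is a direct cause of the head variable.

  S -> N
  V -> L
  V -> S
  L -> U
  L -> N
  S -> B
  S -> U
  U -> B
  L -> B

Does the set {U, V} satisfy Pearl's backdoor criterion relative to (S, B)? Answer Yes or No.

No

Backdoor paths from S to B (paths whose first edge points into S):
  P1: S <- V -> L -> U -> B
  P2: S <- V -> L -> B
Condition 1 (no descendant of S in the set): FAILS — U is a descendant of S.
Condition 2 (every backdoor path blocked by {U, V}):
  P1: blocked at fork node V ∈ conditioning set.
  P2: blocked at fork node V ∈ conditioning set.
{U, V} does not satisfy the backdoor criterion.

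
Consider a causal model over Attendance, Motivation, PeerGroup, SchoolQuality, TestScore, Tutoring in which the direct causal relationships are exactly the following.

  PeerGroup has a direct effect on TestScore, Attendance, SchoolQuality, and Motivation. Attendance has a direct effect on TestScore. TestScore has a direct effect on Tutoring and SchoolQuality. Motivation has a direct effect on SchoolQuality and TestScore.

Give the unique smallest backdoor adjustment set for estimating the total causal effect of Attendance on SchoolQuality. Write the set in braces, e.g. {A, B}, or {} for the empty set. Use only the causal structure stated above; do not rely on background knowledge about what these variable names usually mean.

Variables eligible for adjustment (non-descendants of Attendance, excluding Attendance and SchoolQuality): {Motivation, PeerGroup}.
Backdoor paths from Attendance to SchoolQuality:
  P1: Attendance <- PeerGroup -> Motivation -> TestScore -> SchoolQuality
  P2: Attendance <- PeerGroup -> Motivation -> SchoolQuality
  P3: Attendance <- PeerGroup -> TestScore <- Motivation -> SchoolQuality
  P4: Attendance <- PeerGroup -> TestScore -> SchoolQuality
  P5: Attendance <- PeerGroup -> SchoolQuality
The empty set is not sufficient: P1 (Attendance <- PeerGroup -> Motivation -> TestScore -> SchoolQuality) has no collider blocking it and no conditioned non-collider, so it is open.
Try {PeerGroup}:
  P1: blocked at fork node PeerGroup ∈ conditioning set.
  P2: blocked at fork node PeerGroup ∈ conditioning set.
  P3: blocked at fork node PeerGroup ∈ conditioning set.
  P4: blocked at fork node PeerGroup ∈ conditioning set.
  P5: blocked at fork node PeerGroup ∈ conditioning set.
{PeerGroup} contains no descendant of Attendance and blocks every backdoor path.
No other singleton works — e.g. {Motivation} leaves P4 open — so {PeerGroup} is the unique smallest valid adjustment set.

{PeerGroup}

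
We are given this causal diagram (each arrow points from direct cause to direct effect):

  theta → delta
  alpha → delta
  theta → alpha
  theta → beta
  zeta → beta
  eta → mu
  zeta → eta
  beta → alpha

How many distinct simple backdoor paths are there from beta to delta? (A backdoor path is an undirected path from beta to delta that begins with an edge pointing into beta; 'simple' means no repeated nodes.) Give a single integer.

A backdoor path from beta to delta is any simple undirected path whose first edge points into beta (i.e. leaves beta via a parent).
Parents of beta: {theta, zeta}.
Enumerating:
  P1: beta <- theta -> alpha -> delta
  P2: beta <- theta -> delta
That exhausts the simple backdoor paths. Count: 2.

2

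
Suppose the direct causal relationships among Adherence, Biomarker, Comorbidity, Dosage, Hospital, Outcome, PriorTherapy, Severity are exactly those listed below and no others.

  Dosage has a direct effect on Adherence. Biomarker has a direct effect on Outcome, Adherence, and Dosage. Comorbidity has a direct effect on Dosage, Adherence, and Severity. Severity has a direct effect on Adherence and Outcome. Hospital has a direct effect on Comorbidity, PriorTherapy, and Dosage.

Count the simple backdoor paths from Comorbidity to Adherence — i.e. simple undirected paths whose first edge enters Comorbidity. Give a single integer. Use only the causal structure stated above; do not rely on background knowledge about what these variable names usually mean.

3

A backdoor path from Comorbidity to Adherence is any simple undirected path whose first edge points into Comorbidity (i.e. leaves Comorbidity via a parent).
Parents of Comorbidity: {Hospital}.
Enumerating:
  P1: Comorbidity <- Hospital -> Dosage <- Biomarker -> Outcome <- Severity -> Adherence
  P2: Comorbidity <- Hospital -> Dosage <- Biomarker -> Adherence
  P3: Comorbidity <- Hospital -> Dosage -> Adherence
That exhausts the simple backdoor paths. Count: 3.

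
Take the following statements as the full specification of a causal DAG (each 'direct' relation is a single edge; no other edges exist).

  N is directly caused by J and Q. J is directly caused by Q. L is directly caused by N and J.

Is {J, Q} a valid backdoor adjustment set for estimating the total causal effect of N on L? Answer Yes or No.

Backdoor paths from N to L (paths whose first edge points into N):
  P1: N <- Q -> J -> L
  P2: N <- J -> L
Condition 1 (no descendant of N in the set): holds — descendants of N are {L}; none are in {J, Q}.
Condition 2 (every backdoor path blocked by {J, Q}):
  P1: blocked at fork node Q ∈ conditioning set.
  P2: blocked at fork node J ∈ conditioning set.
{J, Q} satisfies the backdoor criterion.

Yes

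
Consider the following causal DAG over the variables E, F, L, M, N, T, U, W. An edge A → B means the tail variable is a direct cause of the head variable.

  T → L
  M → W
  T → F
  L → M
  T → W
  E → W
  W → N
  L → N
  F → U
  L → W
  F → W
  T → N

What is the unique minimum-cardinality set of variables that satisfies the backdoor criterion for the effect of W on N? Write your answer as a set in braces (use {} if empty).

Variables eligible for adjustment (non-descendants of W, excluding W and N): {E, F, L, M, T, U}.
Backdoor paths from W to N:
  P1: W <- T -> L -> N
  P2: W <- T -> N
  P3: W <- F <- T -> L -> N
  P4: W <- F <- T -> N
  P5: W <- L <- T -> N
  P6: W <- L -> N
  P7: W <- M <- L <- T -> N
  P8: W <- M <- L -> N
The empty set is not sufficient: P1 (W <- T -> L -> N) has no collider blocking it and no conditioned non-collider, so it is open.
Try {L, T}:
  P1: blocked at fork node T ∈ conditioning set.
  P2: blocked at fork node T ∈ conditioning set.
  P3: blocked at fork node T ∈ conditioning set.
  P4: blocked at fork node T ∈ conditioning set.
  P5: blocked at chain node L ∈ conditioning set.
  P6: blocked at fork node L ∈ conditioning set.
  P7: blocked at chain node L ∈ conditioning set.
  P8: blocked at fork node L ∈ conditioning set.
{L, T} contains no descendant of W and blocks every backdoor path.
Every element of {L, T} is needed (dropping L leaves P6 open; dropping T leaves P2 open), so no proper subset is valid.
Among all size-2 subsets of the eligible variables, only {L, T} blocks every backdoor path, so it is the unique smallest valid adjustment set.

{L, T}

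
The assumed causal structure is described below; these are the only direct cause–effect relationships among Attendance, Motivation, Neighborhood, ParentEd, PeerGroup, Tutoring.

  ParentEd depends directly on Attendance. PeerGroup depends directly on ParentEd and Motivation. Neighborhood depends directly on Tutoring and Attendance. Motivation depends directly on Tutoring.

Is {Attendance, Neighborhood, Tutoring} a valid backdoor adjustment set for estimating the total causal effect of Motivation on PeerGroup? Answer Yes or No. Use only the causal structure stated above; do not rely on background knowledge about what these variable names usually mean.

Backdoor paths from Motivation to PeerGroup (paths whose first edge points into Motivation):
  P1: Motivation <- Tutoring -> Neighborhood <- Attendance -> ParentEd -> PeerGroup
Condition 1 (no descendant of Motivation in the set): holds — descendants of Motivation are {PeerGroup}; none are in {Attendance, Neighborhood, Tutoring}.
Condition 2 (every backdoor path blocked by {Attendance, Neighborhood, Tutoring}):
  P1: blocked at fork node Tutoring ∈ conditioning set.
{Attendance, Neighborhood, Tutoring} satisfies the backdoor criterion.

Yes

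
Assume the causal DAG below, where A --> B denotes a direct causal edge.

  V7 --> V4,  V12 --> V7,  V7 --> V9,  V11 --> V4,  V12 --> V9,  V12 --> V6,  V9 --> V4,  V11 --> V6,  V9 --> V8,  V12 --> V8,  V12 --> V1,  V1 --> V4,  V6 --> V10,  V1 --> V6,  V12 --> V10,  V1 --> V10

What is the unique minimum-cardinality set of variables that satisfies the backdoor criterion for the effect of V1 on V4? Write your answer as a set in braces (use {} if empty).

{V12}

Variables eligible for adjustment (non-descendants of V1, excluding V1 and V4): {V11, V12, V7, V8, V9}.
Backdoor paths from V1 to V4:
  P1: V1 <- V12 -> V7 -> V9 -> V4
  P2: V1 <- V12 -> V7 -> V4
  P3: V1 <- V12 -> V6 <- V11 -> V4
  P4: V1 <- V12 -> V9 <- V7 -> V4
  P5: V1 <- V12 -> V9 -> V4
  P6: V1 <- V12 -> V10 <- V6 <- V11 -> V4
  P7: V1 <- V12 -> V8 <- V9 <- V7 -> V4
  P8: V1 <- V12 -> V8 <- V9 -> V4
The empty set is not sufficient: P1 (V1 <- V12 -> V7 -> V9 -> V4) has no collider blocking it and no conditioned non-collider, so it is open.
Try {V12}:
  P1: blocked at fork node V12 ∈ conditioning set.
  P2: blocked at fork node V12 ∈ conditioning set.
  P3: blocked at fork node V12 ∈ conditioning set.
  P4: blocked at fork node V12 ∈ conditioning set.
  P5: blocked at fork node V12 ∈ conditioning set.
  P6: blocked at fork node V12 ∈ conditioning set.
  P7: blocked at fork node V12 ∈ conditioning set.
  P8: blocked at fork node V12 ∈ conditioning set.
{V12} contains no descendant of V1 and blocks every backdoor path.
No other singleton works — e.g. {V7} leaves P5 open — so {V12} is the unique smallest valid adjustment set.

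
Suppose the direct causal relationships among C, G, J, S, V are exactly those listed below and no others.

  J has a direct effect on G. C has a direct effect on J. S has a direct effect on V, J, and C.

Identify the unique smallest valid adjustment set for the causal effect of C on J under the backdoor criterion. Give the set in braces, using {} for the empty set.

{S}

Variables eligible for adjustment (non-descendants of C, excluding C and J): {S, V}.
Backdoor paths from C to J:
  P1: C <- S -> J
The empty set is not sufficient: P1 (C <- S -> J) has no collider blocking it and no conditioned non-collider, so it is open.
Try {S}:
  P1: blocked at fork node S ∈ conditioning set.
{S} contains no descendant of C and blocks every backdoor path.
No other singleton works — e.g. {V} leaves P1 open — so {S} is the unique smallest valid adjustment set.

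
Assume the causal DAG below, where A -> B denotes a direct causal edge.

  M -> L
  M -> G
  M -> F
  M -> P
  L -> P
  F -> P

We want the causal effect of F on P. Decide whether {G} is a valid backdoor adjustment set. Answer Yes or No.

Backdoor paths from F to P (paths whose first edge points into F):
  P1: F <- M -> L -> P
  P2: F <- M -> P
Condition 1 (no descendant of F in the set): holds — descendants of F are {P}; none are in {G}.
Condition 2 (every backdoor path blocked by {G}):
  P1: open — no interior node is in the conditioning set.
  P2: open — no interior node is in the conditioning set.
{G} does not satisfy the backdoor criterion.

No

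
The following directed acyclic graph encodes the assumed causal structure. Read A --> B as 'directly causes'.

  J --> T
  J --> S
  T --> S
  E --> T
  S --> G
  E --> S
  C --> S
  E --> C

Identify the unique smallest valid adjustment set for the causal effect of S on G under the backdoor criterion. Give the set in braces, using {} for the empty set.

{}

Variables eligible for adjustment (non-descendants of S, excluding S and G): {C, E, J, T}.
Backdoor paths from S to G:
  (none)
With no backdoor paths the empty set already satisfies the criterion, and it is trivially minimal.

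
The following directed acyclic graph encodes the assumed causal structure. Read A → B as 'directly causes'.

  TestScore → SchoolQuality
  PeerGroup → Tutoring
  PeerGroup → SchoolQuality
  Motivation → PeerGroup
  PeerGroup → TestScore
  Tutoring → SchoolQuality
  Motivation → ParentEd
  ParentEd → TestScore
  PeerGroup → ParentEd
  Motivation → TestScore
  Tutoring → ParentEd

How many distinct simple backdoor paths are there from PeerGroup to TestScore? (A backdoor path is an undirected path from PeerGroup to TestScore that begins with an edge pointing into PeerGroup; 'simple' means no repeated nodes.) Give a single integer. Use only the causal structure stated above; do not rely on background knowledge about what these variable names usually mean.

A backdoor path from PeerGroup to TestScore is any simple undirected path whose first edge points into PeerGroup (i.e. leaves PeerGroup via a parent).
Parents of PeerGroup: {Motivation}.
Enumerating:
  P1: PeerGroup <- Motivation -> ParentEd <- Tutoring -> SchoolQuality <- TestScore
  P2: PeerGroup <- Motivation -> ParentEd -> TestScore
  P3: PeerGroup <- Motivation -> TestScore
That exhausts the simple backdoor paths. Count: 3.

3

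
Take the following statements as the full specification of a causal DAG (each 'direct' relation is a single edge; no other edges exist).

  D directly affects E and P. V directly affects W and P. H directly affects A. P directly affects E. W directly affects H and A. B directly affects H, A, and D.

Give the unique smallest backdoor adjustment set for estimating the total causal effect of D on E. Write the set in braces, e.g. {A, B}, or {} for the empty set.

Variables eligible for adjustment (non-descendants of D, excluding D and E): {A, B, H, V, W}.
Backdoor paths from D to E:
  P1: D <- B -> H <- W <- V -> P -> E
  P2: D <- B -> H -> A <- W <- V -> P -> E
  P3: D <- B -> A <- W <- V -> P -> E
  P4: D <- B -> A <- H <- W <- V -> P -> E
Each backdoor path contains an unconditioned collider, so every path is already blocked with the empty conditioning set:
  P1: blocked at collider H (neither it nor any descendant is in the conditioning set).
  P2: blocked at collider A (neither it nor any descendant is in the conditioning set).
  P3: blocked at collider A (neither it nor any descendant is in the conditioning set).
  P4: blocked at collider A (neither it nor any descendant is in the conditioning set).
The empty set is therefore the unique smallest valid set.

{}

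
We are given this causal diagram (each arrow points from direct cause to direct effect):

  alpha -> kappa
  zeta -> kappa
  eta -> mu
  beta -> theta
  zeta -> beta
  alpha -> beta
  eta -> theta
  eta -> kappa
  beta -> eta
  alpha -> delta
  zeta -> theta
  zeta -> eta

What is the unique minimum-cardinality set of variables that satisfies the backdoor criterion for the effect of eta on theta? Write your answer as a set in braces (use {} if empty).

{beta, zeta}

Variables eligible for adjustment (non-descendants of eta, excluding eta and theta): {alpha, beta, delta, zeta}.
Backdoor paths from eta to theta:
  P1: eta <- zeta -> beta -> theta
  P2: eta <- zeta -> theta
  P3: eta <- zeta -> kappa <- alpha -> beta -> theta
  P4: eta <- beta <- alpha -> kappa <- zeta -> theta
  P5: eta <- beta <- zeta -> theta
  P6: eta <- beta -> theta
The empty set is not sufficient: P1 (eta <- zeta -> beta -> theta) has no collider blocking it and no conditioned non-collider, so it is open.
Try {beta, zeta}:
  P1: blocked at fork node zeta ∈ conditioning set.
  P2: blocked at fork node zeta ∈ conditioning set.
  P3: blocked at fork node zeta ∈ conditioning set.
  P4: blocked at chain node beta ∈ conditioning set.
  P5: blocked at chain node beta ∈ conditioning set.
  P6: blocked at fork node beta ∈ conditioning set.
{beta, zeta} contains no descendant of eta and blocks every backdoor path.
Every element of {beta, zeta} is needed (dropping beta leaves P6 open; dropping zeta leaves P2 open), so no proper subset is valid.
Among all size-2 subsets of the eligible variables, only {beta, zeta} blocks every backdoor path, so it is the unique smallest valid adjustment set.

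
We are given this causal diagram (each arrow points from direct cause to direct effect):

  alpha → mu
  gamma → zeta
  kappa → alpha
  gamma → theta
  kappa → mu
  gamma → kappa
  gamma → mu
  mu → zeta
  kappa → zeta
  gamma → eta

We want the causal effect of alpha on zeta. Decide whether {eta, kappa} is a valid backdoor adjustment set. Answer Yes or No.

Yes

Backdoor paths from alpha to zeta (paths whose first edge points into alpha):
  P1: alpha <- kappa <- gamma -> mu -> zeta
  P2: alpha <- kappa <- gamma -> zeta
  P3: alpha <- kappa -> mu <- gamma -> zeta
  P4: alpha <- kappa -> mu -> zeta
  P5: alpha <- kappa -> zeta
Condition 1 (no descendant of alpha in the set): holds — descendants of alpha are {mu, zeta}; none are in {eta, kappa}.
Condition 2 (every backdoor path blocked by {eta, kappa}):
  P1: blocked at chain node kappa ∈ conditioning set.
  P2: blocked at chain node kappa ∈ conditioning set.
  P3: blocked at fork node kappa ∈ conditioning set.
  P4: blocked at fork node kappa ∈ conditioning set.
  P5: blocked at fork node kappa ∈ conditioning set.
{eta, kappa} satisfies the backdoor criterion.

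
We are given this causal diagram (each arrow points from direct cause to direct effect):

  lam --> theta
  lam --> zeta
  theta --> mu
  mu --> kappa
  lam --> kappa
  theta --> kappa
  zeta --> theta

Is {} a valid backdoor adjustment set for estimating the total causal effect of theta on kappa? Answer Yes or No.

Backdoor paths from theta to kappa (paths whose first edge points into theta):
  P1: theta <- lam -> kappa
  P2: theta <- zeta <- lam -> kappa
Condition 1 (no descendant of theta in the set): holds — descendants of theta are {kappa, mu}; none are in {}.
Condition 2 (every backdoor path blocked by {}):
  P1: open — no interior node is in the conditioning set.
  P2: open — no interior node is in the conditioning set.
{} does not satisfy the backdoor criterion.

No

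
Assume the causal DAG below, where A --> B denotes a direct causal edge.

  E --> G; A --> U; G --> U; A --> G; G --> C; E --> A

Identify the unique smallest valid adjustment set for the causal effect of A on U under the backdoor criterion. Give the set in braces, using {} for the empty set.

Variables eligible for adjustment (non-descendants of A, excluding A and U): {E}.
Backdoor paths from A to U:
  P1: A <- E -> G -> U
The empty set is not sufficient: P1 (A <- E -> G -> U) has no collider blocking it and no conditioned non-collider, so it is open.
Try {E}:
  P1: blocked at fork node E ∈ conditioning set.
{E} contains no descendant of A and blocks every backdoor path.
{E} is the unique smallest valid adjustment set.

{E}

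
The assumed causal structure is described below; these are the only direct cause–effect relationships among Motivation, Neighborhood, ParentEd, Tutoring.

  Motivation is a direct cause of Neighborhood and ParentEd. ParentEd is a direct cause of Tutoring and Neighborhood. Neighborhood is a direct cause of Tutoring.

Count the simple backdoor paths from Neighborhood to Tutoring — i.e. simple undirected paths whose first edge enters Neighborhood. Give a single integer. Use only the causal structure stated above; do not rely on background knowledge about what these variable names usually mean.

2

A backdoor path from Neighborhood to Tutoring is any simple undirected path whose first edge points into Neighborhood (i.e. leaves Neighborhood via a parent).
Parents of Neighborhood: {Motivation, ParentEd}.
Enumerating:
  P1: Neighborhood <- Motivation -> ParentEd -> Tutoring
  P2: Neighborhood <- ParentEd -> Tutoring
That exhausts the simple backdoor paths. Count: 2.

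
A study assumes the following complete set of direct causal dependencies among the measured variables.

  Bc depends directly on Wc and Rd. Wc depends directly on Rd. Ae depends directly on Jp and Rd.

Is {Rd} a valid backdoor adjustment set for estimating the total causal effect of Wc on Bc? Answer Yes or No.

Backdoor paths from Wc to Bc (paths whose first edge points into Wc):
  P1: Wc <- Rd -> Bc
Condition 1 (no descendant of Wc in the set): holds — descendants of Wc are {Bc}; none are in {Rd}.
Condition 2 (every backdoor path blocked by {Rd}):
  P1: blocked at fork node Rd ∈ conditioning set.
{Rd} satisfies the backdoor criterion.

Yes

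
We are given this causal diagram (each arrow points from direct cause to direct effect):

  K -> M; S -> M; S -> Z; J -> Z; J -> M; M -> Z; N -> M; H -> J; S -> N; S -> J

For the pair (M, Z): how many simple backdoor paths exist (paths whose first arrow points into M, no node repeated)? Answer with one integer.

6

A backdoor path from M to Z is any simple undirected path whose first edge points into M (i.e. leaves M via a parent).
Parents of M: {J, K, N, S}.
Enumerating:
  P1: M <- S -> J -> Z
  P2: M <- S -> Z
  P3: M <- J <- S -> Z
  P4: M <- J -> Z
  P5: M <- N <- S -> J -> Z
  P6: M <- N <- S -> Z
That exhausts the simple backdoor paths. Count: 6.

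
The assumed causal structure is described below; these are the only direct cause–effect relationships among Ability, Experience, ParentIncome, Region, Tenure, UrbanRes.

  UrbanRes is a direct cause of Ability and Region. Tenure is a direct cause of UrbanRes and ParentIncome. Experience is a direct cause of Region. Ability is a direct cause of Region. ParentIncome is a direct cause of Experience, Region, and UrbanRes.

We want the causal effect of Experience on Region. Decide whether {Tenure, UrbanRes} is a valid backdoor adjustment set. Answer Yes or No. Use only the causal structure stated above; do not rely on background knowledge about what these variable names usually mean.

No

Backdoor paths from Experience to Region (paths whose first edge points into Experience):
  P1: Experience <- ParentIncome <- Tenure -> UrbanRes -> Ability -> Region
  P2: Experience <- ParentIncome <- Tenure -> UrbanRes -> Region
  P3: Experience <- ParentIncome -> UrbanRes -> Ability -> Region
  P4: Experience <- ParentIncome -> UrbanRes -> Region
  P5: Experience <- ParentIncome -> Region
Condition 1 (no descendant of Experience in the set): holds — descendants of Experience are {Region}; none are in {Tenure, UrbanRes}.
Condition 2 (every backdoor path blocked by {Tenure, UrbanRes}):
  P1: blocked at fork node Tenure ∈ conditioning set.
  P2: blocked at fork node Tenure ∈ conditioning set.
  P3: blocked at chain node UrbanRes ∈ conditioning set.
  P4: blocked at chain node UrbanRes ∈ conditioning set.
  P5: open — no interior node is in the conditioning set.
{Tenure, UrbanRes} does not satisfy the backdoor criterion.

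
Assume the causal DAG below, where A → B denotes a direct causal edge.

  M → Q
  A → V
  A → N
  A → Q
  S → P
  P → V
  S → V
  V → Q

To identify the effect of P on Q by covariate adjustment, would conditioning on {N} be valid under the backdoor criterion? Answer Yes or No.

Backdoor paths from P to Q (paths whose first edge points into P):
  P1: P <- S -> V <- A -> Q
  P2: P <- S -> V -> Q
Condition 1 (no descendant of P in the set): holds — descendants of P are {Q, V}; none are in {N}.
Condition 2 (every backdoor path blocked by {N}):
  P1: blocked at collider V (neither it nor any descendant is in the conditioning set).
  P2: open — no interior node is in the conditioning set.
{N} does not satisfy the backdoor criterion.

No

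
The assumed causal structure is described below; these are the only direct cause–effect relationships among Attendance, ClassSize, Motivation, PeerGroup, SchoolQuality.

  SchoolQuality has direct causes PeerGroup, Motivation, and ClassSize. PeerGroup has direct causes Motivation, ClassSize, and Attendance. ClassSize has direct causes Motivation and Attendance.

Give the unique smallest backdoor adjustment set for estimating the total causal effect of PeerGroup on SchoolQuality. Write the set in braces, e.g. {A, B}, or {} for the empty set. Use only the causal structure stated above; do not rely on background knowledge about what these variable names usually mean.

Variables eligible for adjustment (non-descendants of PeerGroup, excluding PeerGroup and SchoolQuality): {Attendance, ClassSize, Motivation}.
Backdoor paths from PeerGroup to SchoolQuality:
  P1: PeerGroup <- Attendance -> ClassSize <- Motivation -> SchoolQuality
  P2: PeerGroup <- Attendance -> ClassSize -> SchoolQuality
  P3: PeerGroup <- Motivation -> ClassSize -> SchoolQuality
  P4: PeerGroup <- Motivation -> SchoolQuality
  P5: PeerGroup <- ClassSize <- Motivation -> SchoolQuality
  P6: PeerGroup <- ClassSize -> SchoolQuality
The empty set is not sufficient: P2 (PeerGroup <- Attendance -> ClassSize -> SchoolQuality) has no collider blocking it and no conditioned non-collider, so it is open.
Try {ClassSize, Motivation}:
  P1: blocked at fork node Motivation ∈ conditioning set.
  P2: blocked at chain node ClassSize ∈ conditioning set.
  P3: blocked at fork node Motivation ∈ conditioning set.
  P4: blocked at fork node Motivation ∈ conditioning set.
  P5: blocked at chain node ClassSize ∈ conditioning set.
  P6: blocked at fork node ClassSize ∈ conditioning set.
{ClassSize, Motivation} contains no descendant of PeerGroup and blocks every backdoor path.
Every element of {ClassSize, Motivation} is needed (dropping ClassSize leaves P2 open; dropping Motivation leaves P1 open), so no proper subset is valid.
Among all size-2 subsets of the eligible variables, only {ClassSize, Motivation} blocks every backdoor path, so it is the unique smallest valid adjustment set.

{ClassSize, Motivation}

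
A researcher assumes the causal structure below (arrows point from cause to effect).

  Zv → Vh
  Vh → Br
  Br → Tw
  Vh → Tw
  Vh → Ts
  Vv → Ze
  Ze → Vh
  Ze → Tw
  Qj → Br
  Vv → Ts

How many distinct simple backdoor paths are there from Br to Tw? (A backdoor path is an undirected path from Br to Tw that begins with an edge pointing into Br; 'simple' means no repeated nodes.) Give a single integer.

3

A backdoor path from Br to Tw is any simple undirected path whose first edge points into Br (i.e. leaves Br via a parent).
Parents of Br: {Qj, Vh}.
Enumerating:
  P1: Br <- Vh <- Ze -> Tw
  P2: Br <- Vh -> Ts <- Vv -> Ze -> Tw
  P3: Br <- Vh -> Tw
That exhausts the simple backdoor paths. Count: 3.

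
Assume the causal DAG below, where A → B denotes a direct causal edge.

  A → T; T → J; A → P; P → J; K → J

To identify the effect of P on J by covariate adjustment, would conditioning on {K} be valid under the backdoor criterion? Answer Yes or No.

Backdoor paths from P to J (paths whose first edge points into P):
  P1: P <- A -> T -> J
Condition 1 (no descendant of P in the set): holds — descendants of P are {J}; none are in {K}.
Condition 2 (every backdoor path blocked by {K}):
  P1: open — no interior node is in the conditioning set.
{K} does not satisfy the backdoor criterion.

No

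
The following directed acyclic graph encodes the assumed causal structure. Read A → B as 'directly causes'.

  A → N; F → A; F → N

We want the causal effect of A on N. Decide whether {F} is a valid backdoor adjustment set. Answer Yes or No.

Yes

Backdoor paths from A to N (paths whose first edge points into A):
  P1: A <- F -> N
Condition 1 (no descendant of A in the set): holds — descendants of A are {N}; none are in {F}.
Condition 2 (every backdoor path blocked by {F}):
  P1: blocked at fork node F ∈ conditioning set.
{F} satisfies the backdoor criterion.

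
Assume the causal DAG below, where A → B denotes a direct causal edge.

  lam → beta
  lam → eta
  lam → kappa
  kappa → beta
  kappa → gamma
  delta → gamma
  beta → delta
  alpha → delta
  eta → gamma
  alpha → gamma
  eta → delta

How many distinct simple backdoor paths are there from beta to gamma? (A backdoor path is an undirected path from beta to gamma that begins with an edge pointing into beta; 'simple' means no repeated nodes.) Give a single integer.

8

A backdoor path from beta to gamma is any simple undirected path whose first edge points into beta (i.e. leaves beta via a parent).
Parents of beta: {kappa, lam}.
Enumerating:
  P1: beta <- lam -> kappa -> gamma
  P2: beta <- lam -> eta -> delta <- alpha -> gamma
  P3: beta <- lam -> eta -> delta -> gamma
  P4: beta <- lam -> eta -> gamma
  P5: beta <- kappa <- lam -> eta -> delta <- alpha -> gamma
  P6: beta <- kappa <- lam -> eta -> delta -> gamma
  P7: beta <- kappa <- lam -> eta -> gamma
  P8: beta <- kappa -> gamma
That exhausts the simple backdoor paths. Count: 8.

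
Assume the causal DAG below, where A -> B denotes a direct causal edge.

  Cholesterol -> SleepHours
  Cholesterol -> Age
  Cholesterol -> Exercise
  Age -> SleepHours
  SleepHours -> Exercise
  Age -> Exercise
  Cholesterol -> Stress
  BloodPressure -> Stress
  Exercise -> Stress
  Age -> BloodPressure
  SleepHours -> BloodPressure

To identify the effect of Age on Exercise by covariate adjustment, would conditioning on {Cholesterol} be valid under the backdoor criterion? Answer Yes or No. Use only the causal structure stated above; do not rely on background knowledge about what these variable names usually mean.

Yes

Backdoor paths from Age to Exercise (paths whose first edge points into Age):
  P1: Age <- Cholesterol -> SleepHours -> Exercise
  P2: Age <- Cholesterol -> SleepHours -> BloodPressure -> Stress <- Exercise
  P3: Age <- Cholesterol -> Exercise
  P4: Age <- Cholesterol -> Stress <- Exercise
  P5: Age <- Cholesterol -> Stress <- BloodPressure <- SleepHours -> Exercise
Condition 1 (no descendant of Age in the set): holds — descendants of Age are {BloodPressure, Exercise, SleepHours, Stress}; none are in {Cholesterol}.
Condition 2 (every backdoor path blocked by {Cholesterol}):
  P1: blocked at fork node Cholesterol ∈ conditioning set.
  P2: blocked at fork node Cholesterol ∈ conditioning set.
  P3: blocked at fork node Cholesterol ∈ conditioning set.
  P4: blocked at fork node Cholesterol ∈ conditioning set.
  P5: blocked at fork node Cholesterol ∈ conditioning set.
{Cholesterol} satisfies the backdoor criterion.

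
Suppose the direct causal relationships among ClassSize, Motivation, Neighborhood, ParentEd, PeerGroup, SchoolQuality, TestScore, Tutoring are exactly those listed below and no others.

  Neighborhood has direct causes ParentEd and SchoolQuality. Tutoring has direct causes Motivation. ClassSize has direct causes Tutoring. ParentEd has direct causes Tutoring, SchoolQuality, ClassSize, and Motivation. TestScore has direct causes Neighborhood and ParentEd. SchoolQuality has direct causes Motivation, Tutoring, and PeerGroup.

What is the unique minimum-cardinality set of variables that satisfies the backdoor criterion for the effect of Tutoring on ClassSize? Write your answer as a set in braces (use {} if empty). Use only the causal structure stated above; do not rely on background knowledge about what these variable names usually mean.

Variables eligible for adjustment (non-descendants of Tutoring, excluding Tutoring and ClassSize): {Motivation, PeerGroup}.
Backdoor paths from Tutoring to ClassSize:
  P1: Tutoring <- Motivation -> SchoolQuality -> ParentEd <- ClassSize
  P2: Tutoring <- Motivation -> SchoolQuality -> Neighborhood <- ParentEd <- ClassSize
  P3: Tutoring <- Motivation -> SchoolQuality -> Neighborhood -> TestScore <- ParentEd <- ClassSize
  P4: Tutoring <- Motivation -> ParentEd <- ClassSize
Each backdoor path contains an unconditioned collider, so every path is already blocked with the empty conditioning set:
  P1: blocked at collider ParentEd (neither it nor any descendant is in the conditioning set).
  P2: blocked at collider Neighborhood (neither it nor any descendant is in the conditioning set).
  P3: blocked at collider TestScore (neither it nor any descendant is in the conditioning set).
  P4: blocked at collider ParentEd (neither it nor any descendant is in the conditioning set).
The empty set is therefore the unique smallest valid set.

{}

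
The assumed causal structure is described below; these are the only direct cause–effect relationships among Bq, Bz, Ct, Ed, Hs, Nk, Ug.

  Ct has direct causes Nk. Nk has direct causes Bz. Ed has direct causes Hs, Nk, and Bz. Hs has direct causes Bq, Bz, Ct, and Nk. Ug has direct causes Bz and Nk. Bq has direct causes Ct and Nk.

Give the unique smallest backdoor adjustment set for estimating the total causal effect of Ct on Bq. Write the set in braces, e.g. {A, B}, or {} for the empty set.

{Nk}

Variables eligible for adjustment (non-descendants of Ct, excluding Ct and Bq): {Bz, Nk, Ug}.
Backdoor paths from Ct to Bq:
  P1: Ct <- Nk <- Bz -> Hs <- Bq
  P2: Ct <- Nk <- Bz -> Ed <- Hs <- Bq
  P3: Ct <- Nk -> Bq
  P4: Ct <- Nk -> Hs <- Bq
  P5: Ct <- Nk -> Ug <- Bz -> Hs <- Bq
  P6: Ct <- Nk -> Ug <- Bz -> Ed <- Hs <- Bq
  P7: Ct <- Nk -> Ed <- Bz -> Hs <- Bq
  P8: Ct <- Nk -> Ed <- Hs <- Bq
The empty set is not sufficient: P3 (Ct <- Nk -> Bq) has no collider blocking it and no conditioned non-collider, so it is open.
Try {Nk}:
  P1: blocked at chain node Nk ∈ conditioning set.
  P2: blocked at chain node Nk ∈ conditioning set.
  P3: blocked at fork node Nk ∈ conditioning set.
  P4: blocked at fork node Nk ∈ conditioning set.
  P5: blocked at fork node Nk ∈ conditioning set.
  P6: blocked at fork node Nk ∈ conditioning set.
  P7: blocked at fork node Nk ∈ conditioning set.
  P8: blocked at fork node Nk ∈ conditioning set.
{Nk} contains no descendant of Ct and blocks every backdoor path.
No other singleton works — e.g. {Bz} leaves P3 open — so {Nk} is the unique smallest valid adjustment set.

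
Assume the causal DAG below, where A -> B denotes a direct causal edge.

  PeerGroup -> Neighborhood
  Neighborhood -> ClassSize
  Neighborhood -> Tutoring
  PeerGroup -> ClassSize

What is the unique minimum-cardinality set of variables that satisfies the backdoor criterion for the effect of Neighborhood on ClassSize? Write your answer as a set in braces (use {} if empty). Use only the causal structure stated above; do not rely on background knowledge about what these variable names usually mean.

{PeerGroup}

Variables eligible for adjustment (non-descendants of Neighborhood, excluding Neighborhood and ClassSize): {PeerGroup}.
Backdoor paths from Neighborhood to ClassSize:
  P1: Neighborhood <- PeerGroup -> ClassSize
The empty set is not sufficient: P1 (Neighborhood <- PeerGroup -> ClassSize) has no collider blocking it and no conditioned non-collider, so it is open.
Try {PeerGroup}:
  P1: blocked at fork node PeerGroup ∈ conditioning set.
{PeerGroup} contains no descendant of Neighborhood and blocks every backdoor path.
{PeerGroup} is the unique smallest valid adjustment set.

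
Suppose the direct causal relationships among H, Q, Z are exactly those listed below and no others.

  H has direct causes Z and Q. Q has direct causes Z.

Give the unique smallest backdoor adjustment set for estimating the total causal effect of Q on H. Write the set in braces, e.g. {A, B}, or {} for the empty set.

{Z}

Variables eligible for adjustment (non-descendants of Q, excluding Q and H): {Z}.
Backdoor paths from Q to H:
  P1: Q <- Z -> H
The empty set is not sufficient: P1 (Q <- Z -> H) has no collider blocking it and no conditioned non-collider, so it is open.
Try {Z}:
  P1: blocked at fork node Z ∈ conditioning set.
{Z} contains no descendant of Q and blocks every backdoor path.
{Z} is the unique smallest valid adjustment set.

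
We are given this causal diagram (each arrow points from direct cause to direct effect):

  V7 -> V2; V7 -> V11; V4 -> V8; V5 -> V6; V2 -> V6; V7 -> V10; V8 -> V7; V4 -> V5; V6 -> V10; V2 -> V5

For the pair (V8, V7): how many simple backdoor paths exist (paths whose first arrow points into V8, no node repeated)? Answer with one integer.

A backdoor path from V8 to V7 is any simple undirected path whose first edge points into V8 (i.e. leaves V8 via a parent).
Parents of V8: {V4}.
Enumerating:
  P1: V8 <- V4 -> V5 <- V2 <- V7
  P2: V8 <- V4 -> V5 <- V2 -> V6 -> V10 <- V7
  P3: V8 <- V4 -> V5 -> V6 <- V2 <- V7
  P4: V8 <- V4 -> V5 -> V6 -> V10 <- V7
That exhausts the simple backdoor paths. Count: 4.

4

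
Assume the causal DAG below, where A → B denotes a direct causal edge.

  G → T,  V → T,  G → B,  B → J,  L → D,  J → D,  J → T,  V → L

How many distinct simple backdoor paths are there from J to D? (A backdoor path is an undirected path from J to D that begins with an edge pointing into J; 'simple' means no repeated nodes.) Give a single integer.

1

A backdoor path from J to D is any simple undirected path whose first edge points into J (i.e. leaves J via a parent).
Parents of J: {B}.
Enumerating:
  P1: J <- B <- G -> T <- V -> L -> D
That exhausts the simple backdoor paths. Count: 1.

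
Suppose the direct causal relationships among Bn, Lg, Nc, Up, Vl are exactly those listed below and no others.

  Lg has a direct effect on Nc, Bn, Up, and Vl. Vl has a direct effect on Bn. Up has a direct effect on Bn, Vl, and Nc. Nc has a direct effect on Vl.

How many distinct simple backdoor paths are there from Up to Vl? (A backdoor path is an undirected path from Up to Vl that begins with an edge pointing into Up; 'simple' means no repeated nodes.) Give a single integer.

A backdoor path from Up to Vl is any simple undirected path whose first edge points into Up (i.e. leaves Up via a parent).
Parents of Up: {Lg}.
Enumerating:
  P1: Up <- Lg -> Nc -> Vl
  P2: Up <- Lg -> Vl
  P3: Up <- Lg -> Bn <- Vl
That exhausts the simple backdoor paths. Count: 3.

3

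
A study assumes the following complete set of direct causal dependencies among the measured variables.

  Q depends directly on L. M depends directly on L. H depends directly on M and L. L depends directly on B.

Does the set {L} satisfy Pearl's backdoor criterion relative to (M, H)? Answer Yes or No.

Backdoor paths from M to H (paths whose first edge points into M):
  P1: M <- L -> H
Condition 1 (no descendant of M in the set): holds — descendants of M are {H}; none are in {L}.
Condition 2 (every backdoor path blocked by {L}):
  P1: blocked at fork node L ∈ conditioning set.
{L} satisfies the backdoor criterion.

Yes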